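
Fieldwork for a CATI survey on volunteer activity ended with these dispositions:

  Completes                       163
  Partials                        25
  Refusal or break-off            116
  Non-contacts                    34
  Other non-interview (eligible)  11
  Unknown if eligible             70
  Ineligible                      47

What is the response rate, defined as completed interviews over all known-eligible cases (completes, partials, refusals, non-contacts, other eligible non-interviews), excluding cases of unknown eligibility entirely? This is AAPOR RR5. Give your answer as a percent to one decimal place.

Numerator = 163
Base = 163 + 25 + 116 + 34 + 11 = 349
RR5 = 163 / 349 = 0.4670

46.7%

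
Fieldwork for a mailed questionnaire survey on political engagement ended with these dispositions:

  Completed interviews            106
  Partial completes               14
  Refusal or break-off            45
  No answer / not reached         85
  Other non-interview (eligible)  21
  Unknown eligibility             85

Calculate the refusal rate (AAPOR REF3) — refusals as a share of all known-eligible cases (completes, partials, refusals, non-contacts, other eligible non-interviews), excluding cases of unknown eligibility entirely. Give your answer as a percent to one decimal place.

Numerator = 45
Denom = 106 + 14 + 45 + 85 + 21 = 271
REF3 = 45 / 271 = 0.1661

16.6%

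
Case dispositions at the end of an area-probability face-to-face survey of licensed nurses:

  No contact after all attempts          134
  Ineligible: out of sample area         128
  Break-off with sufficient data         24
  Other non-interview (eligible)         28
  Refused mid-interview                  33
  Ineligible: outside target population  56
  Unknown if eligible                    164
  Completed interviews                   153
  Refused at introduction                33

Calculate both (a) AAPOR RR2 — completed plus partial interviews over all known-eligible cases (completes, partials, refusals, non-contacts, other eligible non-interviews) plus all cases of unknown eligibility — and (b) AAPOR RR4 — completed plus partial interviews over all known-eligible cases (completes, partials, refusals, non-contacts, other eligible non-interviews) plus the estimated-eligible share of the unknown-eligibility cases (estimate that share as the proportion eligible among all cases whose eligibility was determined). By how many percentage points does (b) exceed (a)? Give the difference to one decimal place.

3.1

Refusals = 33 + 33 = 66
Screened out, ineligible = 56 + 128 = 184
Num = 153 + 24 = 177
Denom = 153 + 24 + 66 + 134 + 28 + 164 = 569
RR2 = 177 / 569 = 0.3111
Eligible (known) = 153 + 24 + 66 + 134 + 28 = 405
e = 405 / (405 + 184) = 405 / 589 = 0.6876
Eligible share of unknowns = 0.6876 × 164 = 112.77
Denom = 405 + 112.77 = 517.77
RR4 = 177 / 517.77 = 0.3419
Difference = 34.19 − 31.11 = 3.08 percentage points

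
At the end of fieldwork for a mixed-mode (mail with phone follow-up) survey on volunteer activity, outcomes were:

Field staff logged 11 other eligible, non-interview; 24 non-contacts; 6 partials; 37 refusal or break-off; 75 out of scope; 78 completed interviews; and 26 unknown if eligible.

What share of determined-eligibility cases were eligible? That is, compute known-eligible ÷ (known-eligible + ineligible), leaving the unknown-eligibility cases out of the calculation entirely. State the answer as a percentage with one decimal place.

67.5%

Determined eligible = 78 + 6 + 37 + 24 + 11 = 156
e = 156 / (156 + 75) = 156 / 231 = 0.6753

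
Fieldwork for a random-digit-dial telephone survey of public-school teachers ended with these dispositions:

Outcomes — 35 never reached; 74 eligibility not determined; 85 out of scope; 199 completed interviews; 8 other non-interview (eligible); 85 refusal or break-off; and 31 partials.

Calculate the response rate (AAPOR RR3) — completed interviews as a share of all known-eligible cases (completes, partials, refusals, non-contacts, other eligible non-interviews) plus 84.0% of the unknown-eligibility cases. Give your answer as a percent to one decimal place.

Top: 199
Known eligible: 199 + 31 + 85 + 35 + 8 = 358
e × U: 0.8400 × 74 = 62.16
Denominator: 358 + 62.16 = 420.16
RR3 = 199 / 420.16 = 0.4736

47.4%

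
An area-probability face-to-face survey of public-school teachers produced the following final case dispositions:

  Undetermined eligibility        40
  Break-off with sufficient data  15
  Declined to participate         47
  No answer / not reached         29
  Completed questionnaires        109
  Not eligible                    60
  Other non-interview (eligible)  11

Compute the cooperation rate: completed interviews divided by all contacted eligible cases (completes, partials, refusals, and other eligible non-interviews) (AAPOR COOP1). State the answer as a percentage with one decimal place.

59.9%

Top: 109
Denom: 109 + 15 + 47 + 11 = 182
COOP1 = 109 / 182 = 0.5989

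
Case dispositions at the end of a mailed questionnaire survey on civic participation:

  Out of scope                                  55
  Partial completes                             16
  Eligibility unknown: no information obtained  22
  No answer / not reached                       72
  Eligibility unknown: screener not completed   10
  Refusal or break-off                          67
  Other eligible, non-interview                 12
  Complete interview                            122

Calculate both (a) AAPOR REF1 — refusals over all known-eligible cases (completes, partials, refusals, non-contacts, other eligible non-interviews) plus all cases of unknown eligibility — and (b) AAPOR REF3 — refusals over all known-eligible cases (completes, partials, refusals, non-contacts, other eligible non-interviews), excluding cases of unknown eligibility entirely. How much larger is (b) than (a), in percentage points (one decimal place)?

Unknown eligibility = 10 + 22 = 32
Num → 67
Denom → 122 + 16 + 67 + 72 + 12 + 32 = 321
REF1 = 67 / 321 = 0.2087
Denom → 122 + 16 + 67 + 72 + 12 = 289
REF3 = 67 / 289 = 0.2318
Difference = 23.18 − 20.87 = 2.31 percentage points

2.3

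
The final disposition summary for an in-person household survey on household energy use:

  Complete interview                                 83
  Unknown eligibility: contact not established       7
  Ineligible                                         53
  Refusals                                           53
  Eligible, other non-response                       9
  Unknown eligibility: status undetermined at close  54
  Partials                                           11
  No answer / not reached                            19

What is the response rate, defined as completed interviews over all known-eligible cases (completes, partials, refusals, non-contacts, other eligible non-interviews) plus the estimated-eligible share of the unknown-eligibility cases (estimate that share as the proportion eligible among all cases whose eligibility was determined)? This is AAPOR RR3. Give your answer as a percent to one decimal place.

37.4%

Unknown if eligible = 7 + 54 = 61
Num = 83
Known eligible = 83 + 11 + 53 + 19 + 9 = 175
e = 175 / (175 + 53) = 175 / 228 = 0.7675
Eligible share of unknowns = 0.7675 × 61 = 46.82
Denominator = 175 + 46.82 = 221.82
RR3 = 83 / 221.82 = 0.3742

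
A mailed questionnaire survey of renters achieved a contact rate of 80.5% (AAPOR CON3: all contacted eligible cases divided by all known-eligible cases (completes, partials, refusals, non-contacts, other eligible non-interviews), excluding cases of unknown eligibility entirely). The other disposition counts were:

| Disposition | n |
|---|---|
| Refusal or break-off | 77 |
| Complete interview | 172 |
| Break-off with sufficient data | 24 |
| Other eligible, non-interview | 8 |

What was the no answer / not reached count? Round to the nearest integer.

Num → 172 + 24 + 77 + 8 = 281
CON3 = 281 / D = 0.805
D = 281 / 0.805 = 349.1
Other denominator terms total 281
no answer / not reached = 349.1 − 281 ≈ 68

68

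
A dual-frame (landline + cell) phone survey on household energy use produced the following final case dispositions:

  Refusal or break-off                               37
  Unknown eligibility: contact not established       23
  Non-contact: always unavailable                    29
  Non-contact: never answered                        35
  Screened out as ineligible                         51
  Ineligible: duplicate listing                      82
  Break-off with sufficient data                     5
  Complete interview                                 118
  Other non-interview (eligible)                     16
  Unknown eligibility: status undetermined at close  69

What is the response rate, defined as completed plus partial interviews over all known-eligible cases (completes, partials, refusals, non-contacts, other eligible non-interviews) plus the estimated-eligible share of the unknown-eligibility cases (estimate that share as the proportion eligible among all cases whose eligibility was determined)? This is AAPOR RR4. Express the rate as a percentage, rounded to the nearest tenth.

No contact after all attempts = 35 + 29 = 64
Undetermined eligibility = 23 + 69 = 92
Out of scope = 51 + 82 = 133
Num = 118 + 5 = 123
Eligible (known) = 118 + 5 + 37 + 64 + 16 = 240
e = 240 / (240 + 133) = 240 / 373 = 0.6434
Estimated eligible among unknowns = 0.6434 × 92 = 59.19
Denominator = 240 + 59.19 = 299.19
RR4 = 123 / 299.19 = 0.4111

41.1%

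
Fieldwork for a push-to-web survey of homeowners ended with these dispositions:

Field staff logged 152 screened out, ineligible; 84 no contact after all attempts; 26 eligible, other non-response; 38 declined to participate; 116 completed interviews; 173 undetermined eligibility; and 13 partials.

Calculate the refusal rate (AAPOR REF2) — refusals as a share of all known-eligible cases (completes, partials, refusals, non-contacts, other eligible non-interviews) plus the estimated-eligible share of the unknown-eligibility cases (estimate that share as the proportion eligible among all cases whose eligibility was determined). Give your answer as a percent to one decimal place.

Top → 38
Known eligible → 116 + 13 + 38 + 84 + 26 = 277
e = 277 / (277 + 152) = 277 / 429 = 0.6457
e × U → 0.6457 × 173 = 111.71
Base → 277 + 111.71 = 388.71
REF2 = 38 / 388.71 = 0.0978

9.8%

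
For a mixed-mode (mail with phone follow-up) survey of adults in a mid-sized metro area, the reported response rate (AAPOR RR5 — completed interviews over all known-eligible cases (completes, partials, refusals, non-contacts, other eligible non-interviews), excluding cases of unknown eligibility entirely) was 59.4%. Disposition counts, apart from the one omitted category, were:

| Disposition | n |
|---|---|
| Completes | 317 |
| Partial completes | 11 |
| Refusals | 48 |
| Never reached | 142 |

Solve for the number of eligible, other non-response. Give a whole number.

RR5 = 317 / D = 0.594
D = 317 / 0.594 = 533.7
Rest of base = 518
eligible, other non-response = 533.7 − 518 ≈ 16

16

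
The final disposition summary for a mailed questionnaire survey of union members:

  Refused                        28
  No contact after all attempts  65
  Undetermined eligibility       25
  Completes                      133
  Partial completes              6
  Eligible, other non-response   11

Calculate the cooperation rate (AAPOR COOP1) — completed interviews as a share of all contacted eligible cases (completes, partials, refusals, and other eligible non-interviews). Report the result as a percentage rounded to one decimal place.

Top: 133
Denominator: 133 + 6 + 28 + 11 = 178
COOP1 = 133 / 178 = 0.7472

74.7%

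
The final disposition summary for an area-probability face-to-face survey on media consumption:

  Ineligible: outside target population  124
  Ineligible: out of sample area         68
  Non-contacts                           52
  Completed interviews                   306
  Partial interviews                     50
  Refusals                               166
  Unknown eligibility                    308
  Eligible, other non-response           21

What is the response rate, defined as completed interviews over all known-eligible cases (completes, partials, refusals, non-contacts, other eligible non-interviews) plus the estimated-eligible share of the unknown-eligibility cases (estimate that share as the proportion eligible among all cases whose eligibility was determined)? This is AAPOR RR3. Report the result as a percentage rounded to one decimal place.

37.0%

Not eligible = 124 + 68 = 192
Top → 306
Determined eligible → 306 + 50 + 166 + 52 + 21 = 595
e = 595 / (595 + 192) = 595 / 787 = 0.7560
e × U → 0.7560 × 308 = 232.85
Base → 595 + 232.85 = 827.85
RR3 = 306 / 827.85 = 0.3696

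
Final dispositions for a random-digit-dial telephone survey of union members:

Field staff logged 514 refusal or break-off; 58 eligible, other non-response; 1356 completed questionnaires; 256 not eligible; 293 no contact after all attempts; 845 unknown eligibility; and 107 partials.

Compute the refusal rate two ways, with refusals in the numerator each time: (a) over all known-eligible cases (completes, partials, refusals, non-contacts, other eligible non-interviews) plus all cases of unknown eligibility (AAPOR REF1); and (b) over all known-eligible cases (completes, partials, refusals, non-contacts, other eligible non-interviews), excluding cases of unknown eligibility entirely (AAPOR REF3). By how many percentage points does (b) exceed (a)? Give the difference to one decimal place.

Num → 514
Base → 1356 + 107 + 514 + 293 + 58 + 845 = 3173
REF1 = 514 / 3173 = 0.1620
Base → 1356 + 107 + 514 + 293 + 58 = 2328
REF3 = 514 / 2328 = 0.2208
Difference = 22.08 − 16.20 = 5.88 percentage points

5.9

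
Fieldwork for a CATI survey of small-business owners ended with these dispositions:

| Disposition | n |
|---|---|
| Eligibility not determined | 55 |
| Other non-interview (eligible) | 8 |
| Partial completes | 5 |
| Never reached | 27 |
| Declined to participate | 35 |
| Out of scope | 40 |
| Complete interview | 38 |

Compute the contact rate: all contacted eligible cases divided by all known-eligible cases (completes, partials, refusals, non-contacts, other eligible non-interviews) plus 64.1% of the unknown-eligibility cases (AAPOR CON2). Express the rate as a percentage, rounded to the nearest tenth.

58.0%

Numerator: 38 + 5 + 35 + 8 = 86
Known eligible: 38 + 5 + 35 + 27 + 8 = 113
Eligible share of unknowns: 0.6410 × 55 = 35.26
Denom: 113 + 35.26 = 148.26
CON2 = 86 / 148.26 = 0.5801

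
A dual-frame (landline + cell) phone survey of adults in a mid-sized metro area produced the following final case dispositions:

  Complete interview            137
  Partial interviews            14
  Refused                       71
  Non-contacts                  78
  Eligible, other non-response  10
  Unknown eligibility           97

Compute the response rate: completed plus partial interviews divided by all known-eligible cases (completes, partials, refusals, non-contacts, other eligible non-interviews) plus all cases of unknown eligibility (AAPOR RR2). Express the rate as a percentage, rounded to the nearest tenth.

Top = 137 + 14 = 151
Denominator = 137 + 14 + 71 + 78 + 10 + 97 = 407
RR2 = 151 / 407 = 0.3710

37.1%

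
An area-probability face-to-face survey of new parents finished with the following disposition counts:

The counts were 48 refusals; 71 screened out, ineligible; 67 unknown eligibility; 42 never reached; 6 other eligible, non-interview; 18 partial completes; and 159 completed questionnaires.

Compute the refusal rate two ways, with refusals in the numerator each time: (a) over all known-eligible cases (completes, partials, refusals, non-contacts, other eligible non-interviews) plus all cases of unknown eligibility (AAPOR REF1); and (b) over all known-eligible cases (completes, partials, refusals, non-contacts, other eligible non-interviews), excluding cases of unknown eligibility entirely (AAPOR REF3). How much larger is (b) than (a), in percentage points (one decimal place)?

3.5

Num → 48
Denom → 159 + 18 + 48 + 42 + 6 + 67 = 340
REF1 = 48 / 340 = 0.1412
Denom → 159 + 18 + 48 + 42 + 6 = 273
REF3 = 48 / 273 = 0.1758
Difference = 17.58 − 14.12 = 3.46 percentage points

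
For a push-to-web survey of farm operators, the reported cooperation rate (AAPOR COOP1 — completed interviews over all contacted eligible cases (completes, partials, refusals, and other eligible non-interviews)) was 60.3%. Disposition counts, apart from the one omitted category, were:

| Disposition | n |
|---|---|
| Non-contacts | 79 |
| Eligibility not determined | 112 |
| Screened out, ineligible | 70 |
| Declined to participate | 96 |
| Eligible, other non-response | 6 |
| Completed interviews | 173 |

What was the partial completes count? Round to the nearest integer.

COOP1 = 173 / D = 0.603
D = 173 / 0.603 = 286.9
Remaining denominator categories sum to 275
partial completes = 286.9 − 275 ≈ 12

12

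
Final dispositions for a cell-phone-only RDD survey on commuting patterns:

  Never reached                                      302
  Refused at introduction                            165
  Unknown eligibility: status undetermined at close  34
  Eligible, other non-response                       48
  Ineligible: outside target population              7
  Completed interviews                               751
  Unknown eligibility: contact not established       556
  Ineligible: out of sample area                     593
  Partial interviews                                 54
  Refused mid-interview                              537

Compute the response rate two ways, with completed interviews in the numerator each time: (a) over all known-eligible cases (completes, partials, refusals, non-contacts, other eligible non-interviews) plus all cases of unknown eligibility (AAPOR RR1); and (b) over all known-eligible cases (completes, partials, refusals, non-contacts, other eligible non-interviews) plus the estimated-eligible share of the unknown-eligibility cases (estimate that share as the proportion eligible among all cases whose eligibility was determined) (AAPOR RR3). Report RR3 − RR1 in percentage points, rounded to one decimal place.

1.9

Refusal or break-off = 165 + 537 = 702
Eligibility not determined = 556 + 34 = 590
Not eligible = 7 + 593 = 600
Top → 751
Base → 751 + 54 + 702 + 302 + 48 + 590 = 2447
RR1 = 751 / 2447 = 0.3069
Determined eligible → 751 + 54 + 702 + 302 + 48 = 1857
e = 1857 / (1857 + 600) = 1857 / 2457 = 0.7558
Estimated eligible among unknowns → 0.7558 × 590 = 445.92
Base → 1857 + 445.92 = 2302.92
RR3 = 751 / 2302.92 = 0.3261
Difference = 32.61 − 30.69 = 1.92 percentage points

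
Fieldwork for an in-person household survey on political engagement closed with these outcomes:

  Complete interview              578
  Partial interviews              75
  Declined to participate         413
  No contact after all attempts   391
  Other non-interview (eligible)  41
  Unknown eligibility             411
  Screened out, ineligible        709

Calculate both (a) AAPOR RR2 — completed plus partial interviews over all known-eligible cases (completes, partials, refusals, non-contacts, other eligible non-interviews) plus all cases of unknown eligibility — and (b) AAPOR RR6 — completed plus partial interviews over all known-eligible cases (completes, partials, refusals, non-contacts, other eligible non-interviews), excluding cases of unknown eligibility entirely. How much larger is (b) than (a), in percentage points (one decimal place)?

Numerator: 578 + 75 = 653
Denominator: 578 + 75 + 413 + 391 + 41 + 411 = 1909
RR2 = 653 / 1909 = 0.3421
Denominator: 578 + 75 + 413 + 391 + 41 = 1498
RR6 = 653 / 1498 = 0.4359
Difference = 43.59 − 34.21 = 9.38 percentage points

9.4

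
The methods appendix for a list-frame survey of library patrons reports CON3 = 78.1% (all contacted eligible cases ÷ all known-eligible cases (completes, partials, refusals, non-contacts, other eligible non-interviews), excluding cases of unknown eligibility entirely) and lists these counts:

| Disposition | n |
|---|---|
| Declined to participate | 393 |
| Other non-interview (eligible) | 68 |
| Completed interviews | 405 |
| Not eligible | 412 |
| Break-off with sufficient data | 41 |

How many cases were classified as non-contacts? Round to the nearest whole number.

254

Numerator = 405 + 41 + 393 + 68 = 907
CON3 = 907 / D = 0.781
D = 907 / 0.781 = 1161.3
Rest of base = 907
non-contacts = 1161.3 − 907 ≈ 254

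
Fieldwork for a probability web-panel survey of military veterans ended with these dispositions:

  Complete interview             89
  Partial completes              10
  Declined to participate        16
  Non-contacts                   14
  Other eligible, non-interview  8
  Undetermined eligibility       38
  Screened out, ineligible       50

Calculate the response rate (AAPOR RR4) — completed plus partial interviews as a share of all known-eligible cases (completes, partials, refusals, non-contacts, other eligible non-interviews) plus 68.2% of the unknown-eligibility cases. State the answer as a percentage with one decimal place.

Numerator → 89 + 10 = 99
Known eligible → 89 + 10 + 16 + 14 + 8 = 137
e × U → 0.6820 × 38 = 25.92
Denom → 137 + 25.92 = 162.92
RR4 = 99 / 162.92 = 0.6077

60.8%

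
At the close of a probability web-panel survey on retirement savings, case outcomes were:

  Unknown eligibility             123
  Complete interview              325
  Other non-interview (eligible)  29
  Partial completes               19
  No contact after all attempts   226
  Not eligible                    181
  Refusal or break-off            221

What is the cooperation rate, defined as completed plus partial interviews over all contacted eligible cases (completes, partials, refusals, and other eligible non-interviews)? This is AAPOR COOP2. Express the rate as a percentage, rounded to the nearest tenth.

57.9%

Top → 325 + 19 = 344
Denominator → 325 + 19 + 221 + 29 = 594
COOP2 = 344 / 594 = 0.5791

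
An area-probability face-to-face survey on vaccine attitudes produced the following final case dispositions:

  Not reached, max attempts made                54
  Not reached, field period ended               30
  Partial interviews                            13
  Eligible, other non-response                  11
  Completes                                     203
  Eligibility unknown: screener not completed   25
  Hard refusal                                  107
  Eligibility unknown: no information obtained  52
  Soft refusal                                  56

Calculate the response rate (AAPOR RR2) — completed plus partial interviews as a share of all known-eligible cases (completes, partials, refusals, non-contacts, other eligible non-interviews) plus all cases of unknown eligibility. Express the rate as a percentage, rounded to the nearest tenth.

39.2%

Refusals = 107 + 56 = 163
No contact after all attempts = 30 + 54 = 84
Unknown eligibility = 25 + 52 = 77
Num: 203 + 13 = 216
Denom: 203 + 13 + 163 + 84 + 11 + 77 = 551
RR2 = 216 / 551 = 0.3920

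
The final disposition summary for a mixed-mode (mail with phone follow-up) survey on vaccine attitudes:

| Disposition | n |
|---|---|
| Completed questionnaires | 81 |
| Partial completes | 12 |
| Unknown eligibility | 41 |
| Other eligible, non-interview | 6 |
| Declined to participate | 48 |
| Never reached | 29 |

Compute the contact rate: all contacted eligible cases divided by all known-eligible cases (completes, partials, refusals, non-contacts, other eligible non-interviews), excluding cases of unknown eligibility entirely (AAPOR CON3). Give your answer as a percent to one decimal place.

Numerator → 81 + 12 + 48 + 6 = 147
Denom → 81 + 12 + 48 + 29 + 6 = 176
CON3 = 147 / 176 = 0.8352

83.5%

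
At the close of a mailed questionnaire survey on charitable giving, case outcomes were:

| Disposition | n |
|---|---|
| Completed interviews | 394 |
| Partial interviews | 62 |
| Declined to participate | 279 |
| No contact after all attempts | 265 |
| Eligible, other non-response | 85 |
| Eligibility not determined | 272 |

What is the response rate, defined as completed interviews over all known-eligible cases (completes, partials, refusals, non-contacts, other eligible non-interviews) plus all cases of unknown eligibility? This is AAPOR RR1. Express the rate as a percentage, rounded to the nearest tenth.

Top → 394
Denominator → 394 + 62 + 279 + 265 + 85 + 272 = 1357
RR1 = 394 / 1357 = 0.2903

29.0%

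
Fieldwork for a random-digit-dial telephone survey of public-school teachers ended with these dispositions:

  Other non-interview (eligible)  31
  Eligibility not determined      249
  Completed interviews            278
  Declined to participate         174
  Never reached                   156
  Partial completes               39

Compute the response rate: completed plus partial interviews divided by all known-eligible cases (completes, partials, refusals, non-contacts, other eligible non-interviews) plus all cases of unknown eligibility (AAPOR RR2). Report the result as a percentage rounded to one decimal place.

Numerator: 278 + 39 = 317
Base: 278 + 39 + 174 + 156 + 31 + 249 = 927
RR2 = 317 / 927 = 0.3420

34.2%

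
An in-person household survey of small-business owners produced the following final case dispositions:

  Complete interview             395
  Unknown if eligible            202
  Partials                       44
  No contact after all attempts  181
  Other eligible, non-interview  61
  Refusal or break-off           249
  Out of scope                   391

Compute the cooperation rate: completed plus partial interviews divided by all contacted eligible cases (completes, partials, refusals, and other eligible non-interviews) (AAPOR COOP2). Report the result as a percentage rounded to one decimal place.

58.6%

Numerator = 395 + 44 = 439
Denominator = 395 + 44 + 249 + 61 = 749
COOP2 = 439 / 749 = 0.5861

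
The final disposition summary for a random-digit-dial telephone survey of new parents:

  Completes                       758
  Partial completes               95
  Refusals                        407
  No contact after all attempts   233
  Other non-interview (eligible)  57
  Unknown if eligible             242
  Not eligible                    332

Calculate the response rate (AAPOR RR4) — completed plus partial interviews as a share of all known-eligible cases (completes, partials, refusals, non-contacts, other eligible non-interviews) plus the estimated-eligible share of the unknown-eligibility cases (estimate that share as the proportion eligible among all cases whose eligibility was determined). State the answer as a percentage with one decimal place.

48.8%

Num → 758 + 95 = 853
Eligible (known) → 758 + 95 + 407 + 233 + 57 = 1550
e = 1550 / (1550 + 332) = 1550 / 1882 = 0.8236
Eligible share of unknowns → 0.8236 × 242 = 199.31
Denominator → 1550 + 199.31 = 1749.31
RR4 = 853 / 1749.31 = 0.4876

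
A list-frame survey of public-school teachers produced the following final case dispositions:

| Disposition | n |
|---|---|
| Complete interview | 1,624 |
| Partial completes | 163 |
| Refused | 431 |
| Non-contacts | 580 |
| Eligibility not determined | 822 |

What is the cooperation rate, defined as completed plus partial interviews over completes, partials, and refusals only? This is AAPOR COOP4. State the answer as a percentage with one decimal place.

80.6%

Top = 1624 + 163 = 1787
Denominator = 1624 + 163 + 431 = 2218
COOP4 = 1787 / 2218 = 0.8057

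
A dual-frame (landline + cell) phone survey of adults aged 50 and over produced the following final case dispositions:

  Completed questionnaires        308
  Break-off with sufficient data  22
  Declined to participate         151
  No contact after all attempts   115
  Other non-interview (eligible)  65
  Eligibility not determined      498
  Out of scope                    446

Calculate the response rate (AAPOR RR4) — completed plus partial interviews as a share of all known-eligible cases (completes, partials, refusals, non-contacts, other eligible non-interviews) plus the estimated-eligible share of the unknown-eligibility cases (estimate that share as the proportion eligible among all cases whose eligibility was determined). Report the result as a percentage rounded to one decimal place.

Numerator: 308 + 22 = 330
Eligible (known): 308 + 22 + 151 + 115 + 65 = 661
e = 661 / (661 + 446) = 661 / 1107 = 0.5971
Eligible share of unknowns: 0.5971 × 498 = 297.36
Base: 661 + 297.36 = 958.36
RR4 = 330 / 958.36 = 0.3443

34.4%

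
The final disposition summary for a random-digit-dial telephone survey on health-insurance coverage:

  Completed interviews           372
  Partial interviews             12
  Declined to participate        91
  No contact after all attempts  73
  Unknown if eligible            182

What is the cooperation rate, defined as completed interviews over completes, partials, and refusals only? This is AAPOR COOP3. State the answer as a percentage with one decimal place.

Top: 372
Denom: 372 + 12 + 91 = 475
COOP3 = 372 / 475 = 0.7832

78.3%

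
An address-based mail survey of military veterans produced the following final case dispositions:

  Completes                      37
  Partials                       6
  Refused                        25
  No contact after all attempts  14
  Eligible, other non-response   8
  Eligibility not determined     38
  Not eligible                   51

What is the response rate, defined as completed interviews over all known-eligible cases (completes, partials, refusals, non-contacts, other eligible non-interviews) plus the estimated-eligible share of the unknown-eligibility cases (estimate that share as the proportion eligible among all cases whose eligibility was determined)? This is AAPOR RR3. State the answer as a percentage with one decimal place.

Numerator = 37
Determined eligible = 37 + 6 + 25 + 14 + 8 = 90
e = 90 / (90 + 51) = 90 / 141 = 0.6383
e × U = 0.6383 × 38 = 24.26
Denom = 90 + 24.26 = 114.26
RR3 = 37 / 114.26 = 0.3238

32.4%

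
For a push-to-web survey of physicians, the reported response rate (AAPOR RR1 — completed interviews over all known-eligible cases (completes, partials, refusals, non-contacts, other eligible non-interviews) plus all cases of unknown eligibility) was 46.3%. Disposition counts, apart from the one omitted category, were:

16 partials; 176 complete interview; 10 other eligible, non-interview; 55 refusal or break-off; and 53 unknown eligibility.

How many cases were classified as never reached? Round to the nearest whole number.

70

RR1 = 176 / D = 0.463
D = 176 / 0.463 = 380.1
Remaining denominator categories sum to 310
never reached = 380.1 − 310 ≈ 70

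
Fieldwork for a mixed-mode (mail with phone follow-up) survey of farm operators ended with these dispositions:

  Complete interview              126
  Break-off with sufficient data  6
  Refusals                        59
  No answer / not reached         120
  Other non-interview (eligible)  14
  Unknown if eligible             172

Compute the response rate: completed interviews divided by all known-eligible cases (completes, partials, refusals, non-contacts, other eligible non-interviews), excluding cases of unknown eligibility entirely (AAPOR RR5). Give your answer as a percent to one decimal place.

38.8%

Numerator = 126
Denom = 126 + 6 + 59 + 120 + 14 = 325
RR5 = 126 / 325 = 0.3877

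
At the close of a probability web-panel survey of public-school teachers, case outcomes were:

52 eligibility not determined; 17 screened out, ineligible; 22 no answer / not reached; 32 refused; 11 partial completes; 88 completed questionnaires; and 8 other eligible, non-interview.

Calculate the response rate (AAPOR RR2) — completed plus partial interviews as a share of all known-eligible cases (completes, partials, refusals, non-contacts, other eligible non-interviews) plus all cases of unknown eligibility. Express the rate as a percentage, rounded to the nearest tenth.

Top: 88 + 11 = 99
Base: 88 + 11 + 32 + 22 + 8 + 52 = 213
RR2 = 99 / 213 = 0.4648

46.5%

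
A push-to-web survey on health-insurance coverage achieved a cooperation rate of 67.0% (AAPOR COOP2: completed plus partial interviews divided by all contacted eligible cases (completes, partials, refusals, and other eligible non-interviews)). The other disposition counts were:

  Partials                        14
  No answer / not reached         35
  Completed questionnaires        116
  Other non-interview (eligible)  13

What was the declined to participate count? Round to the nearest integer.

Num → 116 + 14 = 130
COOP2 = 130 / D = 0.670
D = 130 / 0.670 = 194.0
Other denominator terms total 143
declined to participate = 194.0 − 143 ≈ 51

51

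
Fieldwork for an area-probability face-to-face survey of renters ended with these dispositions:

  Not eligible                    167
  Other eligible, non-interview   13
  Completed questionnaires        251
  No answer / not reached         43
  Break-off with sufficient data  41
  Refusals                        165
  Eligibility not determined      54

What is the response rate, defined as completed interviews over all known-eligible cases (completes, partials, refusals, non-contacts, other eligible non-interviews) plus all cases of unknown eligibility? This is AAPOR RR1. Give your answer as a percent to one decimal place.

44.3%

Numerator: 251
Base: 251 + 41 + 165 + 43 + 13 + 54 = 567
RR1 = 251 / 567 = 0.4427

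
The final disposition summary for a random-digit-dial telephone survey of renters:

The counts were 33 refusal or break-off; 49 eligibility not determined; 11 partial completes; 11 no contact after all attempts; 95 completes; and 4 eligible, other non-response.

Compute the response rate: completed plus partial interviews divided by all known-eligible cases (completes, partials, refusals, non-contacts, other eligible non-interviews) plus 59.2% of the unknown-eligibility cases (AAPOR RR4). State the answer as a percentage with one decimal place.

57.9%

Top → 95 + 11 = 106
Determined eligible → 95 + 11 + 33 + 11 + 4 = 154
Estimated eligible among unknowns → 0.5920 × 49 = 29.01
Denom → 154 + 29.01 = 183.01
RR4 = 106 / 183.01 = 0.5792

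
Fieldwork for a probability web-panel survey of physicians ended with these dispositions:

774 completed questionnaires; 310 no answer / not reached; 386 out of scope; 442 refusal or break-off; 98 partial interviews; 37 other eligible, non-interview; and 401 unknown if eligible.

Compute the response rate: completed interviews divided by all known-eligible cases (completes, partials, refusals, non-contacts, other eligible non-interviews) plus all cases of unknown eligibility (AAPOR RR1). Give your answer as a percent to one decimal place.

37.5%

Num = 774
Base = 774 + 98 + 442 + 310 + 37 + 401 = 2062
RR1 = 774 / 2062 = 0.3754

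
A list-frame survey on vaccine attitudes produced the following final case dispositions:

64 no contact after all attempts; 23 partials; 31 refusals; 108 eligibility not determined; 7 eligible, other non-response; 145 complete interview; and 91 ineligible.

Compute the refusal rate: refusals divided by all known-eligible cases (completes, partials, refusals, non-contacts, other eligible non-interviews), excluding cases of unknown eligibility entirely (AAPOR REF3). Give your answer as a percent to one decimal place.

Top = 31
Denom = 145 + 23 + 31 + 64 + 7 = 270
REF3 = 31 / 270 = 0.1148

11.5%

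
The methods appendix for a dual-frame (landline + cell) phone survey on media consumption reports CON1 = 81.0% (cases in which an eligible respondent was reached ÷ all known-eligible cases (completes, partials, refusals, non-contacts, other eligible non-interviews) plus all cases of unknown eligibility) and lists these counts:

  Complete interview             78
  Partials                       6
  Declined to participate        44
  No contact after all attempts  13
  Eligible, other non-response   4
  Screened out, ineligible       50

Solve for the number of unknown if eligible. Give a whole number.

18

Num: 78 + 6 + 44 + 4 = 132
CON1 = 132 / D = 0.810
D = 132 / 0.810 = 163.0
Remaining denominator categories sum to 145
unknown if eligible = 163.0 − 145 ≈ 18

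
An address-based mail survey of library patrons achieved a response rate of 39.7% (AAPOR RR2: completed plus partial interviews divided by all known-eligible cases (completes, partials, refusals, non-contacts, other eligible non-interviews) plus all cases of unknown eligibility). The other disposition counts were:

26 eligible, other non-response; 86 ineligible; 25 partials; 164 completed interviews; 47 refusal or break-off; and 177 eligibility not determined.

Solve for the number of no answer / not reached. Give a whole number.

Top = 164 + 25 = 189
RR2 = 189 / D = 0.397
D = 189 / 0.397 = 476.1
Other denominator terms total 439
no answer / not reached = 476.1 − 439 ≈ 37

37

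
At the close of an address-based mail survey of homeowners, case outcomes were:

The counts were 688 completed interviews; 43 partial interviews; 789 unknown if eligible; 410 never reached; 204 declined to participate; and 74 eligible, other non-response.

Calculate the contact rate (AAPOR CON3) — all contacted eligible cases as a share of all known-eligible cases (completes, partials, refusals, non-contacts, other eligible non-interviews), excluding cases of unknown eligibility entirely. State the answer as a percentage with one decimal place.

Numerator → 688 + 43 + 204 + 74 = 1009
Denom → 688 + 43 + 204 + 410 + 74 = 1419
CON3 = 1009 / 1419 = 0.7111

71.1%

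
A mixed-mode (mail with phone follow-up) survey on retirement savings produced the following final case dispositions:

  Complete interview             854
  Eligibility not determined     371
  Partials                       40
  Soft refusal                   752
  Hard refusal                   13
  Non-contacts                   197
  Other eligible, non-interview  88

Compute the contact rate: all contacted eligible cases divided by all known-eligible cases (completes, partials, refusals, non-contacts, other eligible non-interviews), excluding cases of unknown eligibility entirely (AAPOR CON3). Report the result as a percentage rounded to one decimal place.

Declined to participate = 13 + 752 = 765
Numerator = 854 + 40 + 765 + 88 = 1747
Denom = 854 + 40 + 765 + 197 + 88 = 1944
CON3 = 1747 / 1944 = 0.8987

89.9%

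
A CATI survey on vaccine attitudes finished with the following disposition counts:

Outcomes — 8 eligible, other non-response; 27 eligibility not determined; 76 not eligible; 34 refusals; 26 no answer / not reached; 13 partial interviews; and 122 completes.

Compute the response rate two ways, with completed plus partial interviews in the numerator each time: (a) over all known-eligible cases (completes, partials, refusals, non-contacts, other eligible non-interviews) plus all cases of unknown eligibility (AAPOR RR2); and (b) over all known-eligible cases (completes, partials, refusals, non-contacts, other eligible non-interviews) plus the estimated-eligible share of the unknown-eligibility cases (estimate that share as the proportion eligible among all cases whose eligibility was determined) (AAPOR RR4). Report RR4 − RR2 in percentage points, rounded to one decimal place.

Top → 122 + 13 = 135
Denom → 122 + 13 + 34 + 26 + 8 + 27 = 230
RR2 = 135 / 230 = 0.5870
Determined eligible → 122 + 13 + 34 + 26 + 8 = 203
e = 203 / (203 + 76) = 203 / 279 = 0.7276
Estimated eligible among unknowns → 0.7276 × 27 = 19.65
Denom → 203 + 19.65 = 222.65
RR4 = 135 / 222.65 = 0.6063
Difference = 60.63 − 58.70 = 1.93 percentage points

1.9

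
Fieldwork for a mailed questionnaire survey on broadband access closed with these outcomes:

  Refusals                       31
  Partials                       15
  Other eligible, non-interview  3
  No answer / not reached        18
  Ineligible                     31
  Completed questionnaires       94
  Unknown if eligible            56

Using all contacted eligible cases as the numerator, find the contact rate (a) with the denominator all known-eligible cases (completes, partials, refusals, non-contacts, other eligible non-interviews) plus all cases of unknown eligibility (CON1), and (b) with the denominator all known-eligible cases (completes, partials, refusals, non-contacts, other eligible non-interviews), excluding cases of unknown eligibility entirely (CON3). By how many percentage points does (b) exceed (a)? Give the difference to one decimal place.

Num = 94 + 15 + 31 + 3 = 143
Denominator = 94 + 15 + 31 + 18 + 3 + 56 = 217
CON1 = 143 / 217 = 0.6590
Denominator = 94 + 15 + 31 + 18 + 3 = 161
CON3 = 143 / 161 = 0.8882
Difference = 88.82 − 65.90 = 22.92 percentage points

22.9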